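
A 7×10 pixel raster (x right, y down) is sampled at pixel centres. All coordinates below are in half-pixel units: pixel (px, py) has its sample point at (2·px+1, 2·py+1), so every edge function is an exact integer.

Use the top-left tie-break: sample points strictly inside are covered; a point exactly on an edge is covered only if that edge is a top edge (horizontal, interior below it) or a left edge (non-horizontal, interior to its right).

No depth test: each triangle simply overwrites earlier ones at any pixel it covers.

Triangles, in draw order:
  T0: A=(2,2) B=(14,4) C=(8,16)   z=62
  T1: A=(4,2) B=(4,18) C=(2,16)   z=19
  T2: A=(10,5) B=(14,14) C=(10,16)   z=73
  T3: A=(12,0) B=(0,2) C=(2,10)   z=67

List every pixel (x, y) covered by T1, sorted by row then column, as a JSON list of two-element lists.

T0:
  2·area = 156
  edge (2, 2)→(14, 4): d=(12,2) right/bottom  bias=-1
  edge (14, 4)→(8, 16): d=(-6,12) right/bottom  bias=-1
  edge (8, 16)→(2, 2): d=(-6,-14) top-left  bias=+0
    (1,1)@(3, 3): e=[10,138,8] → X
    (2,1)@(5, 3): e=[6,114,36] → X
    (3,1)@(7, 3): e=[2,90,64] → X
    (4,1)@(9, 3): e=[-2,66,92] → .
    (1,2)@(3, 5): e=[34,126,-4] → .
    (2,2)@(5, 5): e=[30,102,24] → X
    (4,2)@(9, 5): e=[22,54,80] → X
    (5,2)@(11, 5): e=[18,30,108] → X
    (6,2)@(13, 5): e=[14,6,136] → X
    (2,3)@(5, 7): e=[54,90,12] → X
    (6,3)@(13, 7): e=[38,-6,124] → .
    (2,4)@(5, 9): e=[78,78,0] → X  [on edge]
  covered (20 px):
    . . . . . . .
    . X X X . . .
    . . X X X X X
    . . X X X X .
    . . X X X X .
    . . . X X . .
    . . . X X . .
    . . . . . . .
    . . . . . . .
    . . . . . . .
T1:
  2·area = 32
  edge (4, 2)→(4, 18): d=(0,16) right/bottom  bias=-1
  edge (4, 18)→(2, 16): d=(-2,-2) top-left  bias=+0
  edge (2, 16)→(4, 2): d=(2,-14) top-left  bias=+0
    (1,4)@(3, 9): e=[16,16,0] → X  [on edge]
    (2,4)@(5, 9): e=[-16,20,28] → .
    (1,5)@(3, 11): e=[16,12,4] → X
    (2,5)@(5, 11): e=[-16,16,32] → .
    (1,6)@(3, 13): e=[16,8,8] → X
    (2,6)@(5, 13): e=[-16,12,36] → .
    (0,7)@(1, 15): e=[48,0,-16] → .  [on edge]
    (1,7)@(3, 15): e=[16,4,12] → X
    (2,7)@(5, 15): e=[-16,8,40] → .
    (1,8)@(3, 17): e=[16,0,16] → X  [on edge]
    (2,8)@(5, 17): e=[-16,4,44] → .
    (1,9)@(3, 19): e=[16,-4,20] → .
    (2,9)@(5, 19): e=[-16,0,48] → .  [on edge]
  covered (5 px):
    . . . . . . .
    . . . . . . .
    . . . . . . .
    . . . . . . .
    . X . . . . .
    . X . . . . .
    . X . . . . .
    . X . . . . .
    . X . . . . .
    . . . . . . .
T2:
  2·area = 44
  edge (10, 5)→(14, 14): d=(4,9) right/bottom  bias=-1
  edge (14, 14)→(10, 16): d=(-4,2) right/bottom  bias=-1
  edge (10, 16)→(10, 5): d=(0,-11) top-left  bias=+0
    (5,4)@(11, 9): e=[7,26,11] → X
    (6,4)@(13, 9): e=[-11,22,33] → .
    (5,5)@(11, 11): e=[15,18,11] → X
    (6,5)@(13, 11): e=[-3,14,33] → .
    (5,6)@(11, 13): e=[23,10,11] → X
    (6,6)@(13, 13): e=[5,6,33] → X
    (5,7)@(11, 15): e=[31,2,11] → X
    (6,7)@(13, 15): e=[13,-2,33] → .
    (5,8)@(11, 17): e=[39,-6,11] → .
  covered (5 px):
    . . . . . . .
    . . . . . . .
    . . . . . . .
    . . . . . . .
    . . . . . X .
    . . . . . X .
    . . . . . X X
    . . . . . X .
    . . . . . . .
    . . . . . . .
T3:
  2·area = 100  (B↔C swapped to make it positive)
  edge (12, 0)→(2, 10): d=(-10,10) right/bottom  bias=-1
  edge (2, 10)→(0, 2): d=(-2,-8) top-left  bias=+0
  edge (0, 2)→(12, 0): d=(12,-2) top-left  bias=+0
    (3,0)@(7, 1): e=[40,58,2] → X
    (4,0)@(9, 1): e=[20,74,6] → X
    (5,0)@(11, 1): e=[0,90,10] → .  [on edge]
    (0,1)@(1, 3): e=[80,6,14] → X
    (1,1)@(3, 3): e=[60,22,18] → X
    (2,1)@(5, 3): e=[40,38,22] → X
    (4,1)@(9, 3): e=[0,70,30] → .  [on edge]
    (0,2)@(1, 5): e=[60,2,38] → X
    (3,2)@(7, 5): e=[0,50,50] → .  [on edge]
    (0,3)@(1, 7): e=[40,-2,62] → .
    (1,3)@(3, 7): e=[20,14,66] → X
    (2,3)@(5, 7): e=[0,30,70] → .  [on edge]
    (1,4)@(3, 9): e=[0,10,90] → .  [on edge]
    (0,5)@(1, 11): e=[0,-10,110] → .  [on edge]
  covered (10 px):
    . . . X X . .
    X X X X . . .
    X X X . . . .
    . X . . . . .
    . . . . . . .
    . . . . . . .
    . . . . . . .
    . . . . . . .
    . . . . . . .
    . . . . . . .

Result: [[1,4],[1,5],[1,6],[1,7],[1,8]]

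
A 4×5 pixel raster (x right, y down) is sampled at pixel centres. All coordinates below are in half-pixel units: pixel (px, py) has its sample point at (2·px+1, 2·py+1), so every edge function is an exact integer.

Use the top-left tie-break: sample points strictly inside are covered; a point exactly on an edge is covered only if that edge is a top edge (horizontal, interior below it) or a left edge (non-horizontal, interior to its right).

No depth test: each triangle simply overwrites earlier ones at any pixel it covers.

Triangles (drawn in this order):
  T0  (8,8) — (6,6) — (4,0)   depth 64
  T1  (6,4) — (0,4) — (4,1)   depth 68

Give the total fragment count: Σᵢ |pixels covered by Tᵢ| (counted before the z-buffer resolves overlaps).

T0:
  2·area = 8
  edge (8, 8)→(6, 6): d=(-2,-2) top-left  bias=+0
  edge (6, 6)→(4, 0): d=(-2,-6) top-left  bias=+0
  edge (4, 0)→(8, 8): d=(4,8) right/bottom  bias=-1
    (0,0)@(1, 1): e=[0,-20,28] → .  [on edge]
    (1,1)@(3, 3): e=[0,-12,20] → .  [on edge]
    (2,1)@(5, 3): e=[4,0,4] → X  [on edge]
    (3,1)@(7, 3): e=[8,12,-12] → .
    (2,2)@(5, 5): e=[0,-4,12] → .  [on edge]
    (3,3)@(7, 7): e=[0,4,4] → X  [on edge]
    (3,4)@(7, 9): e=[-4,0,12] → .  [on edge]
  covered (2 px):
    . . . .
    . . X .
    . . . .
    . . . X
    . . . .
T1:
  2·area = 18
  edge (6, 4)→(0, 4): d=(-6,0) right/bottom  bias=-1
  edge (0, 4)→(4, 1): d=(4,-3) top-left  bias=+0
  edge (4, 1)→(6, 4): d=(2,3) right/bottom  bias=-1
    (1,1)@(3, 3): e=[6,5,7] → X
    (2,1)@(5, 3): e=[6,11,1] → X
    (3,1)@(7, 3): e=[6,17,-5] → .
    (1,2)@(3, 5): e=[-6,13,11] → .
    (2,2)@(5, 5): e=[-6,19,5] → .
  covered (2 px):
    . . . .
    . X X .
    . . . .
    . . . .
    . . . .

Answer: 4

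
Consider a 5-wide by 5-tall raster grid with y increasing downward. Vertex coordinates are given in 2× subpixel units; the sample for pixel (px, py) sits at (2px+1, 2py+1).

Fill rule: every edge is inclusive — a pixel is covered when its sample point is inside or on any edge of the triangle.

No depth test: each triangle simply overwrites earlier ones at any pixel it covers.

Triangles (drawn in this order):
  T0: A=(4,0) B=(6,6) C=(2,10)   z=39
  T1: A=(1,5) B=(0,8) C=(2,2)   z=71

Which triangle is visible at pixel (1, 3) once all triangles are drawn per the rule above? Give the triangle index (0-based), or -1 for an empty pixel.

T0:
  2·area = 32
  edge (4, 0)→(6, 6): d=(2,6) inclusive
  edge (6, 6)→(2, 10): d=(-4,4) inclusive
  edge (2, 10)→(4, 0): d=(2,-10) inclusive
    (2,1)@(5, 3): e=[0,16,16] → X  [on edge]
    (3,1)@(7, 3): e=[-12,8,36] → .
    (4,1)@(9, 3): e=[-24,0,56] → .  [on edge]
    (1,2)@(3, 5): e=[16,16,0] → X  [on edge]
    (3,2)@(7, 5): e=[-8,0,40] → .  [on edge]
    (1,3)@(3, 7): e=[20,8,4] → X
    (2,3)@(5, 7): e=[8,0,24] → X  [on edge]
    (3,3)@(7, 7): e=[-4,-8,44] → .
    (1,4)@(3, 9): e=[24,0,8] → X  [on edge]
    (2,4)@(5, 9): e=[12,-8,28] → .
    (3,4)@(7, 9): e=[0,-16,48] → .  [on edge]
  covered (6 px):
    . . . . .
    . . X . .
    . X X . .
    . X X . .
    . X . . .
T1:
  degenerate (2·area = 0) — covers nothing

Z-buffer (winner per pixel, '.' = empty):
  . . . . .
  . . 0 . .
  . 0 0 . .
  . 0 0 . .
  . 0 . . .

Answer: 0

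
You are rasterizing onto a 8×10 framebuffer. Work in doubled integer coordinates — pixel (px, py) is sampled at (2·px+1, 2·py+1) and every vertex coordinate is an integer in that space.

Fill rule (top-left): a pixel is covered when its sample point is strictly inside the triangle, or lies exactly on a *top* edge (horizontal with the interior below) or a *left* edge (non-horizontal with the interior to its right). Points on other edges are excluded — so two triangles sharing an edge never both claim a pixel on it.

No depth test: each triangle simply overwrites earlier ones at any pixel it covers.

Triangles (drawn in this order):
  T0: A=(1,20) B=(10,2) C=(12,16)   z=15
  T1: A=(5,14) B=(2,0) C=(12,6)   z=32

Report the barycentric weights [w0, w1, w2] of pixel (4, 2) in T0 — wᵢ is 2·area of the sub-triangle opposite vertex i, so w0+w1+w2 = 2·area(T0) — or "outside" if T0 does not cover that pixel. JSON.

T0:
  2·area = 162
  edge (1, 20)→(10, 2): d=(9,-18) top-left  bias=+0
  edge (10, 2)→(12, 16): d=(2,14) right/bottom  bias=-1
  edge (12, 16)→(1, 20): d=(-11,4) right/bottom  bias=-1
    (4,2)@(9, 5): e=[9,20,133] → X
    (5,2)@(11, 5): e=[45,-8,125] → .
    (4,3)@(9, 7): e=[27,24,111] → X
    (5,3)@(11, 7): e=[63,-4,103] → .
    (3,4)@(7, 9): e=[9,56,97] → X
    (5,4)@(11, 9): e=[81,0,81] → .  [on edge]
    (3,5)@(7, 11): e=[27,60,75] → X
    (5,5)@(11, 11): e=[99,4,59] → X
    (6,5)@(13, 11): e=[135,-24,51] → .
    (2,6)@(5, 13): e=[9,92,61] → X
    (6,6)@(13, 13): e=[153,-20,29] → .
    (2,7)@(5, 15): e=[27,96,39] → X
  covered (20 px):
    . . . . . . . .
    . . . . . . . .
    . . . . X . . .
    . . . . X . . .
    . . . X X . . .
    . . . X X X . .
    . . X X X X . .
    . . X X X X . .
    . X X X X . . .
    . X . . . . . .
T1:
  2·area = 122
  edge (5, 14)→(2, 0): d=(-3,-14) top-left  bias=+0
  edge (2, 0)→(12, 6): d=(10,6) right/bottom  bias=-1
  edge (12, 6)→(5, 14): d=(-7,8) right/bottom  bias=-1
    (1,0)@(3, 1): e=[11,4,107] → X
    (2,0)@(5, 1): e=[39,-8,91] → .
    (1,1)@(3, 3): e=[5,24,93] → X
    (2,1)@(5, 3): e=[33,12,77] → X
    (3,1)@(7, 3): e=[61,0,61] → .  [on edge]
    (1,2)@(3, 5): e=[-1,44,79] → .
    (2,2)@(5, 5): e=[27,32,63] → X
    (3,2)@(7, 5): e=[55,20,47] → X
    (4,2)@(9, 5): e=[83,8,31] → X
    (5,2)@(11, 5): e=[111,-4,15] → .
    (2,3)@(5, 7): e=[21,52,49] → X
    (5,3)@(11, 7): e=[105,16,1] → X
  covered (16 px):
    . X . . . . . .
    . X X . . . . .
    . . X X X . . .
    . . X X X X . .
    . . X X X . . .
    . . X X . . . .
    . . X . . . . .
    . . . . . . . .
    . . . . . . . .
    . . . . . . . .

Final: [20,133,9]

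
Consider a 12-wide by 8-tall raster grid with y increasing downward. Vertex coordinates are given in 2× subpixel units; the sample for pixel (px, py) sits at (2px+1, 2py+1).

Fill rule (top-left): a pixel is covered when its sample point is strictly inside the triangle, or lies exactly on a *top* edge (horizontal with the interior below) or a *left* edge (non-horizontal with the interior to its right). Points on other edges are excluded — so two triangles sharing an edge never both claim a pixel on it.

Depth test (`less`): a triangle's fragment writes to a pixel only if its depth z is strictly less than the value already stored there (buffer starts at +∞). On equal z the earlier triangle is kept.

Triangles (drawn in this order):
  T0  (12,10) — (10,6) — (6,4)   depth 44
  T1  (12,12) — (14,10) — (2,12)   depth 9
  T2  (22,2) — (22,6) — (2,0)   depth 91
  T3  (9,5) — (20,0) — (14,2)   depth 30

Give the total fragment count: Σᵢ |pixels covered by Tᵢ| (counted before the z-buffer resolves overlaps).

T0:
  2·area = 12  (B↔C swapped to make it positive)
  edge (12, 10)→(6, 4): d=(-6,-6) top-left  bias=+0
  edge (6, 4)→(10, 6): d=(4,2) right/bottom  bias=-1
  edge (10, 6)→(12, 10): d=(2,4) right/bottom  bias=-1
    (1,0)@(3, 1): e=[0,-6,18] → ·  [on edge]
    (2,1)@(5, 3): e=[0,-2,14] → ·  [on edge]
    (3,2)@(7, 5): e=[0,2,10] → #  [on edge]
    (4,2)@(9, 5): e=[12,-2,2] → ·
    (3,3)@(7, 7): e=[-12,10,14] → ·
    (4,3)@(9, 7): e=[0,6,6] → #  [on edge]
    (5,3)@(11, 7): e=[12,2,-2] → ·
    (4,4)@(9, 9): e=[-12,14,10] → ·
    (5,4)@(11, 9): e=[0,10,2] → #  [on edge]
    (6,4)@(13, 9): e=[12,6,-6] → ·
    (5,5)@(11, 11): e=[-12,18,6] → ·
    (6,5)@(13, 11): e=[0,14,-2] → ·  [on edge]
    (7,6)@(15, 13): e=[0,18,-6] → ·  [on edge]
    (8,7)@(17, 15): e=[0,22,-10] → ·  [on edge]
  covered (3 px):
    · · · · · · · · · · · ·
    · · · · · · · · · · · ·
    · · · # · · · · · · · ·
    · · · · # · · · · · · ·
    · · · · · # · · · · · ·
    · · · · · · · · · · · ·
    · · · · · · · · · · · ·
    · · · · · · · · · · · ·
T1:
  2·area = 20  (B↔C swapped to make it positive)
  edge (12, 12)→(2, 12): d=(-10,0) right/bottom  bias=-1
  edge (2, 12)→(14, 10): d=(12,-2) top-left  bias=+0
  edge (14, 10)→(12, 12): d=(-2,2) right/bottom  bias=-1
    (11,0)@(23, 1): e=[110,-90,0] → ·  [on edge]
    (10,1)@(21, 3): e=[90,-70,0] → ·  [on edge]
    (9,2)@(19, 5): e=[70,-50,0] → ·  [on edge]
    (8,3)@(17, 7): e=[50,-30,0] → ·  [on edge]
    (7,4)@(15, 9): e=[30,-10,0] → ·  [on edge]
    (4,5)@(9, 11): e=[10,2,8] → #
    (5,5)@(11, 11): e=[10,6,4] → #
    (6,5)@(13, 11): e=[10,10,0] → ·  [on edge]
    (4,6)@(9, 13): e=[-10,26,4] → ·
    (5,6)@(11, 13): e=[-10,30,0] → ·  [on edge]
    (4,7)@(9, 15): e=[-30,50,0] → ·  [on edge]
  covered (2 px):
    · · · · · · · · · · · ·
    · · · · · · · · · · · ·
    · · · · · · · · · · · ·
    · · · · · · · · · · · ·
    · · · · · · · · · · · ·
    · · · · # # · · · · · ·
    · · · · · · · · · · · ·
    · · · · · · · · · · · ·
T2:
  2·area = 80
  edge (22, 2)→(22, 6): d=(0,4) right/bottom  bias=-1
  edge (22, 6)→(2, 0): d=(-20,-6) top-left  bias=+0
  edge (2, 0)→(22, 2): d=(20,2) right/bottom  bias=-1
    (3,0)@(7, 1): e=[60,10,10] → #
    (4,0)@(9, 1): e=[52,22,6] → #
    (5,0)@(11, 1): e=[44,34,2] → #
    (6,0)@(13, 1): e=[36,46,-2] → ·
    (3,1)@(7, 3): e=[60,-30,50] → ·
    (4,1)@(9, 3): e=[52,-18,46] → ·
    (5,1)@(11, 3): e=[44,-6,42] → ·
    (6,1)@(13, 3): e=[36,6,38] → #
    (7,1)@(15, 3): e=[28,18,34] → #
    (8,1)@(17, 3): e=[20,30,30] → #
    (9,1)@(19, 3): e=[12,42,26] → #
    (10,1)@(21, 3): e=[4,54,22] → #
  covered (10 px):
    · · · # # # · · · · · ·
    · · · · · · # # # # # ·
    · · · · · · · · · # # ·
    · · · · · · · · · · · ·
    · · · · · · · · · · · ·
    · · · · · · · · · · · ·
    · · · · · · · · · · · ·
    · · · · · · · · · · · ·
T3:
  2·area = 8  (B↔C swapped to make it positive)
  edge (9, 5)→(14, 2): d=(5,-3) top-left  bias=+0
  edge (14, 2)→(20, 0): d=(6,-2) top-left  bias=+0
  edge (20, 0)→(9, 5): d=(-11,5) right/bottom  bias=-1
    (8,0)@(17, 1): e=[4,0,4] → #  [on edge]
    (9,0)@(19, 1): e=[10,4,-6] → ·
    (5,1)@(11, 3): e=[-4,0,12] → ·  [on edge]
    (6,1)@(13, 3): e=[2,4,2] → #
    (7,1)@(15, 3): e=[8,8,-8] → ·
    (8,1)@(17, 3): e=[14,12,-18] → ·
    (2,2)@(5, 5): e=[-12,0,20] → ·  [on edge]
    (4,2)@(9, 5): e=[0,8,0] → ·  [on edge]
    (6,2)@(13, 5): e=[12,16,-20] → ·
  covered (2 px):
    · · · · · · · · # · · ·
    · · · · · · # · · · · ·
    · · · · · · · · · · · ·
    · · · · · · · · · · · ·
    · · · · · · · · · · · ·
    · · · · · · · · · · · ·
    · · · · · · · · · · · ·
    · · · · · · · · · · · ·

Answer: 17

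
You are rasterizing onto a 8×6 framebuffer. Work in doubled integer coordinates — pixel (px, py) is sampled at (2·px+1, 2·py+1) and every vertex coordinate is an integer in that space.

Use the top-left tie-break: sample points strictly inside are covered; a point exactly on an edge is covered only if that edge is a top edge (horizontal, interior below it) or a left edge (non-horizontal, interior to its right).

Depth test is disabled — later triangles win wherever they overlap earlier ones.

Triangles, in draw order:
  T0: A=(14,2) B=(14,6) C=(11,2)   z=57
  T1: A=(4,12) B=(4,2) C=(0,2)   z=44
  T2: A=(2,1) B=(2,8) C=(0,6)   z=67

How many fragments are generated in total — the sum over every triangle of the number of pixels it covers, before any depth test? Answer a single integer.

T0:
  2·area = 12
  edge (14, 2)→(14, 6): d=(0,4) right/bottom  bias=-1
  edge (14, 6)→(11, 2): d=(-3,-4) top-left  bias=+0
  edge (11, 2)→(14, 2): d=(3,0) top-left  bias=+0
    (6,1)@(13, 3): e=[4,5,3] → X
    (7,1)@(15, 3): e=[-4,13,3] → .
    (6,2)@(13, 5): e=[4,-1,9] → .
  covered (1 px):
    . . . . . . . .
    . . . . . . X .
    . . . . . . . .
    . . . . . . . .
    . . . . . . . .
    . . . . . . . .
T1:
  2·area = 40  (B↔C swapped to make it positive)
  edge (4, 12)→(0, 2): d=(-4,-10) top-left  bias=+0
  edge (0, 2)→(4, 2): d=(4,0) top-left  bias=+0
  edge (4, 2)→(4, 12): d=(0,10) right/bottom  bias=-1
    (0,1)@(1, 3): e=[6,4,30] → X
    (1,1)@(3, 3): e=[26,4,10] → X
    (2,1)@(5, 3): e=[46,4,-10] → .
    (0,2)@(1, 5): e=[-2,12,30] → .
    (1,2)@(3, 5): e=[18,12,10] → X
    (2,2)@(5, 5): e=[38,12,-10] → .
    (1,3)@(3, 7): e=[10,20,10] → X
    (2,3)@(5, 7): e=[30,20,-10] → .
    (1,4)@(3, 9): e=[2,28,10] → X
    (2,4)@(5, 9): e=[22,28,-10] → .
    (1,5)@(3, 11): e=[-6,36,10] → .
  covered (5 px):
    . . . . . . . .
    X X . . . . . .
    . X . . . . . .
    . X . . . . . .
    . X . . . . . .
    . . . . . . . .
T2:
  2·area = 14
  edge (2, 1)→(2, 8): d=(0,7) right/bottom  bias=-1
  edge (2, 8)→(0, 6): d=(-2,-2) top-left  bias=+0
  edge (0, 6)→(2, 1): d=(2,-5) top-left  bias=+0
    (0,2)@(1, 5): e=[7,4,3] → X
    (1,2)@(3, 5): e=[-7,8,13] → .
    (0,3)@(1, 7): e=[7,0,7] → X  [on edge]
    (1,3)@(3, 7): e=[-7,4,17] → .
    (0,4)@(1, 9): e=[7,-4,11] → .
    (1,4)@(3, 9): e=[-7,0,21] → .  [on edge]
    (2,5)@(5, 11): e=[-21,0,35] → .  [on edge]
  covered (2 px):
    . . . . . . . .
    . . . . . . . .
    X . . . . . . .
    X . . . . . . .
    . . . . . . . .
    . . . . . . . .

Answer: 8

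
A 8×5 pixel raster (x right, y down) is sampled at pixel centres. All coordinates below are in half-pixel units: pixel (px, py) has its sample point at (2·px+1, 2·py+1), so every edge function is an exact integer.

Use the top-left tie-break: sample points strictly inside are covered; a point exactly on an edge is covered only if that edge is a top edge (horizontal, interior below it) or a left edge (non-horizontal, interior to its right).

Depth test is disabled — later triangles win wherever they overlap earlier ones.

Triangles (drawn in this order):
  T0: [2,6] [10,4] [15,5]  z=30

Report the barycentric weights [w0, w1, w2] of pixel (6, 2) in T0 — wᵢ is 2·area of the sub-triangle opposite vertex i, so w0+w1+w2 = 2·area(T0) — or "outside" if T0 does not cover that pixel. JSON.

T0:
  2·area = 18
  edge (2, 6)→(10, 4): d=(8,-2) top-left  bias=+0
  edge (10, 4)→(15, 5): d=(5,1) right/bottom  bias=-1
  edge (15, 5)→(2, 6): d=(-13,1) right/bottom  bias=-1
    (2,1)@(5, 3): e=[-18,0,36] → ·  [on edge]
    (3,2)@(7, 5): e=[2,8,8] → #
    (4,2)@(9, 5): e=[6,6,6] → #
    (5,2)@(11, 5): e=[10,4,4] → #
    (6,2)@(13, 5): e=[14,2,2] → #
    (7,2)@(15, 5): e=[18,0,0] → ·  [on edge]
    (3,3)@(7, 7): e=[18,18,-18] → ·
    (4,3)@(9, 7): e=[22,16,-20] → ·
    (5,3)@(11, 7): e=[26,14,-22] → ·
    (6,3)@(13, 7): e=[30,12,-24] → ·
  covered (4 px):
    · · · · · · · ·
    · · · · · · · ·
    · · · # # # # ·
    · · · · · · · ·
    · · · · · · · ·

Final: [2,2,14]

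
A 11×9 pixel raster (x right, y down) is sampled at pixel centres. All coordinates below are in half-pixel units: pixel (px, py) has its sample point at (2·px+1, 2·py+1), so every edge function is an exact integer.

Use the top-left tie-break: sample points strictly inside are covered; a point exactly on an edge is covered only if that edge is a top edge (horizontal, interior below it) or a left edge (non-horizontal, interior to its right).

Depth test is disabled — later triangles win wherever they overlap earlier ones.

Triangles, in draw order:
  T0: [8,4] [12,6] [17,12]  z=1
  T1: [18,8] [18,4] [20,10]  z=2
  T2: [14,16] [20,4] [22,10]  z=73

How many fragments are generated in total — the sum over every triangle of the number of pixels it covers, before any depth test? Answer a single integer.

T0:
  2·area = 14
  edge (8, 4)→(12, 6): d=(4,2) right/bottom  bias=-1
  edge (12, 6)→(17, 12): d=(5,6) right/bottom  bias=-1
  edge (17, 12)→(8, 4): d=(-9,-8) top-left  bias=+0
  covered (0 px):
    · · · · · · · · · · ·
    · · · · · · · · · · ·
    · · · · · · · · · · ·
    · · · · · · · · · · ·
    · · · · · · · · · · ·
    · · · · · · · · · · ·
    · · · · · · · · · · ·
    · · · · · · · · · · ·
    · · · · · · · · · · ·
T1:
  2·area = 8
  edge (18, 8)→(18, 4): d=(0,-4) top-left  bias=+0
  edge (18, 4)→(20, 10): d=(2,6) right/bottom  bias=-1
  edge (20, 10)→(18, 8): d=(-2,-2) top-left  bias=+0
    (5,0)@(11, 1): e=[-28,36,0] → ·  [on edge]
    (8,0)@(17, 1): e=[-4,0,12] → ·  [on edge]
    (6,1)@(13, 3): e=[-20,28,0] → ·  [on edge]
    (7,2)@(15, 5): e=[-12,20,0] → ·  [on edge]
    (8,3)@(17, 7): e=[-4,12,0] → ·  [on edge]
    (9,3)@(19, 7): e=[4,0,4] → ·  [on edge]
    (9,4)@(19, 9): e=[4,4,0] → █  [on edge]
    (10,4)@(21, 9): e=[12,-8,4] → ·
    (9,5)@(19, 11): e=[4,8,-4] → ·
    (10,5)@(21, 11): e=[12,-4,0] → ·  [on edge]
    (10,6)@(21, 13): e=[12,0,-4] → ·  [on edge]
  covered (1 px):
    · · · · · · · · · · ·
    · · · · · · · · · · ·
    · · · · · · · · · · ·
    · · · · · · · · · · ·
    · · · · · · · · · █ ·
    · · · · · · · · · · ·
    · · · · · · · · · · ·
    · · · · · · · · · · ·
    · · · · · · · · · · ·
T2:
  2·area = 60
  edge (14, 16)→(20, 4): d=(6,-12) top-left  bias=+0
  edge (20, 4)→(22, 10): d=(2,6) right/bottom  bias=-1
  edge (22, 10)→(14, 16): d=(-8,6) right/bottom  bias=-1
    (9,0)@(19, 1): e=[-30,0,90] → ·  [on edge]
    (9,3)@(19, 7): e=[6,12,42] → █
    (10,3)@(21, 7): e=[30,0,30] → ·  [on edge]
    (9,4)@(19, 9): e=[18,16,26] → █
    (10,4)@(21, 9): e=[42,4,14] → █
    (8,5)@(17, 11): e=[6,32,22] → █
    (10,5)@(21, 11): e=[54,8,-2] → ·
    (8,6)@(17, 13): e=[18,36,6] → █
    (9,6)@(19, 13): e=[42,24,-6] → ·
    (7,7)@(15, 15): e=[6,52,2] → █
    (8,7)@(17, 15): e=[30,40,-10] → ·
    (7,8)@(15, 17): e=[18,56,-14] → ·
  covered (7 px):
    · · · · · · · · · · ·
    · · · · · · · · · · ·
    · · · · · · · · · · ·
    · · · · · · · · · █ ·
    · · · · · · · · · █ █
    · · · · · · · · █ █ ·
    · · · · · · · · █ · ·
    · · · · · · · █ · · ·
    · · · · · · · · · · ·

Result: 8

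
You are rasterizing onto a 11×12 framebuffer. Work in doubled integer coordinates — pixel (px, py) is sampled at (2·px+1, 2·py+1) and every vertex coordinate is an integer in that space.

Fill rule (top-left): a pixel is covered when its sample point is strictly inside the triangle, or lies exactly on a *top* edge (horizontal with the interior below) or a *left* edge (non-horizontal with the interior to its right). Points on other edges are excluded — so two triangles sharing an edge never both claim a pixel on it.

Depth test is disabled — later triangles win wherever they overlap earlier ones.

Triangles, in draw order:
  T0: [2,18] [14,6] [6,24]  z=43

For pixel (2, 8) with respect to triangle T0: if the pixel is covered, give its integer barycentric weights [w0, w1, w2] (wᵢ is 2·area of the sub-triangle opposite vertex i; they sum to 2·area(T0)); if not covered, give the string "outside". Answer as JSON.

T0:
  2·area = 120
  edge (2, 18)→(14, 6): d=(12,-12) top-left  bias=+0
  edge (14, 6)→(6, 24): d=(-8,18) right/bottom  bias=-1
  edge (6, 24)→(2, 18): d=(-4,-6) top-left  bias=+0
    (9,0)@(19, 1): e=[0,-50,170] → ·  [on edge]
    (8,1)@(17, 3): e=[0,-30,150] → ·  [on edge]
    (7,2)@(15, 5): e=[0,-10,130] → ·  [on edge]
    (6,3)@(13, 7): e=[0,10,110] → #  [on edge]
    (7,3)@(15, 7): e=[24,-26,122] → ·
    (5,4)@(11, 9): e=[0,30,90] → #  [on edge]
    (6,4)@(13, 9): e=[24,-6,102] → ·
    (4,5)@(9, 11): e=[0,50,70] → #  [on edge]
    (6,5)@(13, 11): e=[48,-22,94] → ·
    (3,6)@(7, 13): e=[0,70,50] → #  [on edge]
    (5,6)@(11, 13): e=[48,-2,74] → ·
    (2,7)@(5, 15): e=[0,90,30] → #  [on edge]
    (1,8)@(3, 17): e=[0,110,10] → #  [on edge]
    (0,9)@(1, 19): e=[0,130,-10] → ·  [on edge]
  covered (18 px):
    · · · · · · · · · · ·
    · · · · · · · · · · ·
    · · · · · · · · · · ·
    · · · · · · # · · · ·
    · · · · · # · · · · ·
    · · · · # # · · · · ·
    · · · # # · · · · · ·
    · · # # # · · · · · ·
    · # # # # · · · · · ·
    · # # # · · · · · · ·
    · · # # · · · · · · ·
    · · · · · · · · · · ·

Final: [74,22,24]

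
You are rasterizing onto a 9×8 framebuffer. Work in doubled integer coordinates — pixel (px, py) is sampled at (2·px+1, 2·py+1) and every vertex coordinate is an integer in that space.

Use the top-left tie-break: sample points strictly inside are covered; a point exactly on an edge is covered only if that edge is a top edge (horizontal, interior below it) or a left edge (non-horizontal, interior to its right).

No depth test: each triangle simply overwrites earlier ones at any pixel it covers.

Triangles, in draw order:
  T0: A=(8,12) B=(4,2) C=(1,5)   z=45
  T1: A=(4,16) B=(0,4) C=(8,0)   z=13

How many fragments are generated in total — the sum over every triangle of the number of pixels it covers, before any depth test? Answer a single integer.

T0:
  2·area = 42  (B↔C swapped to make it positive)
  edge (8, 12)→(1, 5): d=(-7,-7) top-left  bias=+0
  edge (1, 5)→(4, 2): d=(3,-3) top-left  bias=+0
  edge (4, 2)→(8, 12): d=(4,10) right/bottom  bias=-1
    (2,0)@(5, 1): e=[56,0,-14] → ·  [on edge]
    (1,1)@(3, 3): e=[28,0,14] → #  [on edge]
    (2,1)@(5, 3): e=[42,6,-6] → ·
    (0,2)@(1, 5): e=[0,0,42] → #  [on edge]
    (2,2)@(5, 5): e=[28,12,2] → #
    (3,2)@(7, 5): e=[42,18,-18] → ·
    (0,3)@(1, 7): e=[-14,6,50] → ·
    (1,3)@(3, 7): e=[0,12,30] → #  [on edge]
    (3,3)@(7, 7): e=[28,24,-10] → ·
    (1,4)@(3, 9): e=[-14,18,38] → ·
    (2,4)@(5, 9): e=[0,24,18] → #  [on edge]
    (3,4)@(7, 9): e=[14,30,-2] → ·
    (3,5)@(7, 11): e=[0,36,6] → #  [on edge]
    (4,6)@(9, 13): e=[0,48,-6] → ·  [on edge]
    (5,7)@(11, 15): e=[0,60,-18] → ·  [on edge]
  covered (8 px):
    · · · · · · · · ·
    · # · · · · · · ·
    # # # · · · · · ·
    · # # · · · · · ·
    · · # · · · · · ·
    · · · # · · · · ·
    · · · · · · · · ·
    · · · · · · · · ·
T1:
  2·area = 112
  edge (4, 16)→(0, 4): d=(-4,-12) top-left  bias=+0
  edge (0, 4)→(8, 0): d=(8,-4) top-left  bias=+0
  edge (8, 0)→(4, 16): d=(-4,16) right/bottom  bias=-1
    (3,0)@(7, 1): e=[96,4,12] → #
    (4,0)@(9, 1): e=[120,12,-20] → ·
    (1,1)@(3, 3): e=[40,4,68] → #
    (2,1)@(5, 3): e=[64,12,36] → #
    (4,1)@(9, 3): e=[112,28,-28] → ·
    (0,2)@(1, 5): e=[8,12,92] → #
    (3,2)@(7, 5): e=[80,36,-4] → ·
    (0,3)@(1, 7): e=[0,28,84] → #  [on edge]
    (3,3)@(7, 7): e=[72,52,-12] → ·
    (0,4)@(1, 9): e=[-8,44,76] → ·
    (1,4)@(3, 9): e=[16,52,44] → #
    (3,4)@(7, 9): e=[64,68,-20] → ·
    (1,6)@(3, 13): e=[0,84,28] → #  [on edge]
  covered (15 px):
    · · · # · · · · ·
    · # # # · · · · ·
    # # # · · · · · ·
    # # # · · · · · ·
    · # # · · · · · ·
    · # # · · · · · ·
    · # · · · · · · ·
    · · · · · · · · ·

Answer: 23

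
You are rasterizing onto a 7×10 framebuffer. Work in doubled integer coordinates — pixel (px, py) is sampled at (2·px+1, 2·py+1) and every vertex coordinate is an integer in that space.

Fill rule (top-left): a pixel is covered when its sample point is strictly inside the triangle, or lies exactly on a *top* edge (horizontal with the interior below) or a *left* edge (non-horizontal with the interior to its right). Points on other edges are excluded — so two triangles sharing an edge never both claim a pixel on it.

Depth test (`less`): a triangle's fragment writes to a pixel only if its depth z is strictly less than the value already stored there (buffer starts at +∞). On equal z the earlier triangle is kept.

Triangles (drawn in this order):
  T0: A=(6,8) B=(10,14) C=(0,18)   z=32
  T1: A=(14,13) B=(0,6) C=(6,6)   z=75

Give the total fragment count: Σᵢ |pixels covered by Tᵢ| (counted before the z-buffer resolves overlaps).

T0:
  2·area = 76
  edge (6, 8)→(10, 14): d=(4,6) right/bottom  bias=-1
  edge (10, 14)→(0, 18): d=(-10,4) right/bottom  bias=-1
  edge (0, 18)→(6, 8): d=(6,-10) top-left  bias=+0
    (4,1)@(9, 3): e=[-38,114,0] → .  [on edge]
    (2,5)@(5, 11): e=[18,50,8] → X
    (3,5)@(7, 11): e=[6,42,28] → X
    (4,5)@(9, 11): e=[-6,34,48] → .
    (1,6)@(3, 13): e=[38,38,0] → X  [on edge]
    (4,6)@(9, 13): e=[2,14,60] → X
    (5,6)@(11, 13): e=[-10,6,80] → .
    (1,7)@(3, 15): e=[46,18,12] → X
    (4,7)@(9, 15): e=[10,-6,72] → .
    (0,8)@(1, 17): e=[66,6,4] → X
    (1,8)@(3, 17): e=[54,-2,24] → .
    (2,8)@(5, 17): e=[42,-10,44] → .
  covered (10 px):
    . . . . . . .
    . . . . . . .
    . . . . . . .
    . . . . . . .
    . . . . . . .
    . . X X . . .
    . X X X X . .
    . X X X . . .
    X . . . . . .
    . . . . . . .
T1:
  2·area = 42
  edge (14, 13)→(0, 6): d=(-14,-7) top-left  bias=+0
  edge (0, 6)→(6, 6): d=(6,0) top-left  bias=+0
  edge (6, 6)→(14, 13): d=(8,7) right/bottom  bias=-1
    (1,3)@(3, 7): e=[7,6,29] → X
    (2,3)@(5, 7): e=[21,6,15] → X
    (3,3)@(7, 7): e=[35,6,1] → X
    (4,3)@(9, 7): e=[49,6,-13] → .
    (1,4)@(3, 9): e=[-21,18,45] → .
    (2,4)@(5, 9): e=[-7,18,31] → .
    (3,4)@(7, 9): e=[7,18,17] → X
    (4,4)@(9, 9): e=[21,18,3] → X
    (5,4)@(11, 9): e=[35,18,-11] → .
    (3,5)@(7, 11): e=[-21,30,33] → .
    (4,5)@(9, 11): e=[-7,30,19] → .
    (5,5)@(11, 11): e=[7,30,5] → X
  covered (6 px):
    . . . . . . .
    . . . . . . .
    . . . . . . .
    . X X X . . .
    . . . X X . .
    . . . . . X .
    . . . . . . .
    . . . . . . .
    . . . . . . .
    . . . . . . .

Final: 16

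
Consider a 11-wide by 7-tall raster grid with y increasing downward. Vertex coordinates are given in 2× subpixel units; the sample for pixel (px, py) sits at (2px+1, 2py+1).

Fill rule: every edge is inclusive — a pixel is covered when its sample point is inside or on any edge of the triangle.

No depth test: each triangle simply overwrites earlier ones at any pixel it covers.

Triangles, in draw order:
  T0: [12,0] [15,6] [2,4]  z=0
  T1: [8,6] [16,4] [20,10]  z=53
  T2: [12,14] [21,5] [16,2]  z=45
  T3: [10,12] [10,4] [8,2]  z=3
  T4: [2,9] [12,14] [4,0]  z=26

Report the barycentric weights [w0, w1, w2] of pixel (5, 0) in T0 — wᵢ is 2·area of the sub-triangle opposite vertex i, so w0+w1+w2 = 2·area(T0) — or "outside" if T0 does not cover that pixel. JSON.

T0:
  2·area = 72
  edge (12, 0)→(15, 6): d=(3,6) inclusive
  edge (15, 6)→(2, 4): d=(-13,-2) inclusive
  edge (2, 4)→(12, 0): d=(10,-4) inclusive
    (5,0)@(11, 1): e=[9,57,6] → █
    (6,0)@(13, 1): e=[-3,61,14] → ·
    (2,1)@(5, 3): e=[51,19,2] → █
    (3,1)@(7, 3): e=[39,23,10] → █
    (4,1)@(9, 3): e=[27,27,18] → █
    (6,1)@(13, 3): e=[3,35,34] → █
    (7,1)@(15, 3): e=[-9,39,42] → ·
    (2,2)@(5, 5): e=[57,-7,22] → ·
    (3,2)@(7, 5): e=[45,-3,30] → ·
    (4,2)@(9, 5): e=[33,1,38] → █
    (7,2)@(15, 5): e=[-3,13,62] → ·
    (4,3)@(9, 7): e=[39,-25,58] → ·
  covered (9 px):
    · · · · · █ · · · · ·
    · · █ █ █ █ █ · · · ·
    · · · · █ █ █ · · · ·
    · · · · · · · · · · ·
    · · · · · · · · · · ·
    · · · · · · · · · · ·
    · · · · · · · · · · ·
T1:
  2·area = 56
  edge (8, 6)→(16, 4): d=(8,-2) inclusive
  edge (16, 4)→(20, 10): d=(4,6) inclusive
  edge (20, 10)→(8, 6): d=(-12,-4) inclusive
    (2,2)@(5, 5): e=[-14,70,0] → ·  [on edge]
    (6,2)@(13, 5): e=[2,22,32] → █
    (7,2)@(15, 5): e=[6,10,40] → █
    (8,2)@(17, 5): e=[10,-2,48] → ·
    (5,3)@(11, 7): e=[14,42,0] → █  [on edge]
    (8,3)@(17, 7): e=[26,6,24] → █
    (9,3)@(19, 7): e=[30,-6,32] → ·
    (5,4)@(11, 9): e=[30,50,-24] → ·
    (6,4)@(13, 9): e=[34,38,-16] → ·
    (7,4)@(15, 9): e=[38,26,-8] → ·
    (8,4)@(17, 9): e=[42,14,0] → █  [on edge]
    (9,4)@(19, 9): e=[46,2,8] → █
  covered (8 px):
    · · · · · · · · · · ·
    · · · · · · · · · · ·
    · · · · · · █ █ · · ·
    · · · · · █ █ █ █ · ·
    · · · · · · · · █ █ ·
    · · · · · · · · · · ·
    · · · · · · · · · · ·
T2:
  2·area = 72  (B↔C swapped to make it positive)
  edge (12, 14)→(16, 2): d=(4,-12) inclusive
  edge (16, 2)→(21, 5): d=(5,3) inclusive
  edge (21, 5)→(12, 14): d=(-9,9) inclusive
    (8,1)@(17, 3): e=[16,2,54] → █
    (9,1)@(19, 3): e=[40,-4,36] → ·
    (7,2)@(15, 5): e=[0,18,54] → █  [on edge]
    (9,2)@(19, 5): e=[48,6,18] → █
    (10,2)@(21, 5): e=[72,0,0] → █  [on edge]
    (7,3)@(15, 7): e=[8,28,36] → █
    (9,3)@(19, 7): e=[56,16,0] → █  [on edge]
    (10,3)@(21, 7): e=[80,10,-18] → ·
    (7,4)@(15, 9): e=[16,38,18] → █
    (8,4)@(17, 9): e=[40,32,0] → █  [on edge]
    (9,4)@(19, 9): e=[64,26,-18] → ·
    (6,5)@(13, 11): e=[0,54,18] → █  [on edge]
    (7,5)@(15, 11): e=[24,48,0] → █  [on edge]
    (6,6)@(13, 13): e=[8,64,0] → █  [on edge]
  covered (13 px):
    · · · · · · · · · · ·
    · · · · · · · · █ · ·
    · · · · · · · █ █ █ █
    · · · · · · · █ █ █ ·
    · · · · · · · █ █ · ·
    · · · · · · █ █ · · ·
    · · · · · · █ · · · ·
T3:
  2·area = 16  (B↔C swapped to make it positive)
  edge (10, 12)→(8, 2): d=(-2,-10) inclusive
  edge (8, 2)→(10, 4): d=(2,2) inclusive
  edge (10, 4)→(10, 12): d=(0,8) inclusive
    (3,0)@(7, 1): e=[-8,0,24] → ·  [on edge]
    (4,1)@(9, 3): e=[8,0,8] → █  [on edge]
    (5,1)@(11, 3): e=[28,-4,-8] → ·
    (4,2)@(9, 5): e=[4,4,8] → █
    (5,2)@(11, 5): e=[24,0,-8] → ·  [on edge]
    (4,3)@(9, 7): e=[0,8,8] → █  [on edge]
    (5,3)@(11, 7): e=[20,4,-8] → ·
    (6,3)@(13, 7): e=[40,0,-24] → ·  [on edge]
    (4,4)@(9, 9): e=[-4,12,8] → ·
    (7,4)@(15, 9): e=[56,0,-40] → ·  [on edge]
    (8,5)@(17, 11): e=[72,0,-56] → ·  [on edge]
    (9,6)@(19, 13): e=[88,0,-72] → ·  [on edge]
  covered (3 px):
    · · · · · · · · · · ·
    · · · · █ · · · · · ·
    · · · · █ · · · · · ·
    · · · · █ · · · · · ·
    · · · · · · · · · · ·
    · · · · · · · · · · ·
    · · · · · · · · · · ·
T4:
  2·area = 100  (B↔C swapped to make it positive)
  edge (2, 9)→(4, 0): d=(2,-9) inclusive
  edge (4, 0)→(12, 14): d=(8,14) inclusive
  edge (12, 14)→(2, 9): d=(-10,-5) inclusive
    (2,1)@(5, 3): e=[15,10,75] → █
    (3,1)@(7, 3): e=[33,-18,85] → ·
    (1,2)@(3, 5): e=[1,54,45] → █
    (3,2)@(7, 5): e=[37,-2,65] → ·
    (1,3)@(3, 7): e=[5,70,25] → █
    (3,3)@(7, 7): e=[41,14,45] → █
    (4,3)@(9, 7): e=[59,-14,55] → ·
    (1,4)@(3, 9): e=[9,86,5] → █
    (4,4)@(9, 9): e=[63,2,35] → █
    (5,4)@(11, 9): e=[81,-26,45] → ·
    (1,5)@(3, 11): e=[13,102,-15] → ·
    (2,5)@(5, 11): e=[31,74,-5] → ·
  covered (13 px):
    · · · · · · · · · · ·
    · · █ · · · · · · · ·
    · █ █ · · · · · · · ·
    · █ █ █ · · · · · · ·
    · █ █ █ █ · · · · · ·
    · · · █ █ · · · · · ·
    · · · · · █ · · · · ·

Result: [57,6,9]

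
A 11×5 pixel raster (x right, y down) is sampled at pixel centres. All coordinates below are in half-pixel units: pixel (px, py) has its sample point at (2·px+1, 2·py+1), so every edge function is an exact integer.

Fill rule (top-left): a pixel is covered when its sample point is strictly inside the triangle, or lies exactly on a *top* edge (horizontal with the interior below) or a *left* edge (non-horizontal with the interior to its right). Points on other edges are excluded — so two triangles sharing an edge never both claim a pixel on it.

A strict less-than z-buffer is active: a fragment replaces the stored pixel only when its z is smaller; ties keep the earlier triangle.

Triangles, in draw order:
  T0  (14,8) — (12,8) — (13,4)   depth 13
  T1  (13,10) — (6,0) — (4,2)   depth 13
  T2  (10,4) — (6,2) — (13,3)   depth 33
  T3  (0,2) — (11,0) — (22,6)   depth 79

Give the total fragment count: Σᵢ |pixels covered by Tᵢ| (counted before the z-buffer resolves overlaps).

T0:
  2·area = 8
  edge (14, 8)→(12, 8): d=(-2,0) right/bottom  bias=-1
  edge (12, 8)→(13, 4): d=(1,-4) top-left  bias=+0
  edge (13, 4)→(14, 8): d=(1,4) right/bottom  bias=-1
    (6,2)@(13, 5): e=[6,1,1] → #
    (7,2)@(15, 5): e=[6,9,-7] → ·
    (6,3)@(13, 7): e=[2,3,3] → #
    (7,3)@(15, 7): e=[2,11,-5] → ·
    (6,4)@(13, 9): e=[-2,5,5] → ·
  covered (2 px):
    · · · · · · · · · · ·
    · · · · · · · · · · ·
    · · · · · · # · · · ·
    · · · · · · # · · · ·
    · · · · · · · · · · ·
T1:
  2·area = 34  (B↔C swapped to make it positive)
  edge (13, 10)→(4, 2): d=(-9,-8) top-left  bias=+0
  edge (4, 2)→(6, 0): d=(2,-2) top-left  bias=+0
  edge (6, 0)→(13, 10): d=(7,10) right/bottom  bias=-1
    (2,0)@(5, 1): e=[17,0,17] → #  [on edge]
    (3,0)@(7, 1): e=[33,4,-3] → ·
    (1,1)@(3, 3): e=[-17,0,51] → ·  [on edge]
    (2,1)@(5, 3): e=[-1,4,31] → ·
    (3,1)@(7, 3): e=[15,8,11] → #
    (4,1)@(9, 3): e=[31,12,-9] → ·
    (0,2)@(1, 5): e=[-51,0,85] → ·  [on edge]
    (3,2)@(7, 5): e=[-3,12,25] → ·
    (4,2)@(9, 5): e=[13,16,5] → #
    (5,2)@(11, 5): e=[29,20,-15] → ·
    (4,3)@(9, 7): e=[-5,20,19] → ·
  covered (3 px):
    · · # · · · · · · · ·
    · · · # · · · · · · ·
    · · · · # · · · · · ·
    · · · · · · · · · · ·
    · · · · · · · · · · ·
T2:
  2·area = 10
  edge (10, 4)→(6, 2): d=(-4,-2) top-left  bias=+0
  edge (6, 2)→(13, 3): d=(7,1) right/bottom  bias=-1
  edge (13, 3)→(10, 4): d=(-3,1) right/bottom  bias=-1
    (9,0)@(19, 1): e=[30,-20,0] → ·  [on edge]
    (4,1)@(9, 3): e=[2,4,4] → #
    (5,1)@(11, 3): e=[6,2,2] → #
    (6,1)@(13, 3): e=[10,0,0] → ·  [on edge]
    (3,2)@(7, 5): e=[-10,20,0] → ·  [on edge]
    (4,2)@(9, 5): e=[-6,18,-2] → ·
    (5,2)@(11, 5): e=[-2,16,-4] → ·
    (0,3)@(1, 7): e=[-30,40,0] → ·  [on edge]
  covered (2 px):
    · · · · · · · · · · ·
    · · · · # # · · · · ·
    · · · · · · · · · · ·
    · · · · · · · · · · ·
    · · · · · · · · · · ·
T3:
  2·area = 88
  edge (0, 2)→(11, 0): d=(11,-2) top-left  bias=+0
  edge (11, 0)→(22, 6): d=(11,6) right/bottom  bias=-1
  edge (22, 6)→(0, 2): d=(-22,-4) top-left  bias=+0
    (3,0)@(7, 1): e=[3,35,50] → #
    (4,0)@(9, 1): e=[7,23,58] → #
    (5,0)@(11, 1): e=[11,11,66] → #
    (6,0)@(13, 1): e=[15,-1,74] → ·
    (3,1)@(7, 3): e=[25,57,6] → #
    (6,1)@(13, 3): e=[37,21,30] → #
    (7,1)@(15, 3): e=[41,9,38] → #
    (8,1)@(17, 3): e=[45,-3,46] → ·
    (3,2)@(7, 5): e=[47,79,-38] → ·
    (4,2)@(9, 5): e=[51,67,-30] → ·
    (5,2)@(11, 5): e=[55,55,-22] → ·
    (6,2)@(13, 5): e=[59,43,-14] → ·
  covered (10 px):
    · · · # # # · · · · ·
    · · · # # # # # · · ·
    · · · · · · · · # # ·
    · · · · · · · · · · ·
    · · · · · · · · · · ·

Result: 17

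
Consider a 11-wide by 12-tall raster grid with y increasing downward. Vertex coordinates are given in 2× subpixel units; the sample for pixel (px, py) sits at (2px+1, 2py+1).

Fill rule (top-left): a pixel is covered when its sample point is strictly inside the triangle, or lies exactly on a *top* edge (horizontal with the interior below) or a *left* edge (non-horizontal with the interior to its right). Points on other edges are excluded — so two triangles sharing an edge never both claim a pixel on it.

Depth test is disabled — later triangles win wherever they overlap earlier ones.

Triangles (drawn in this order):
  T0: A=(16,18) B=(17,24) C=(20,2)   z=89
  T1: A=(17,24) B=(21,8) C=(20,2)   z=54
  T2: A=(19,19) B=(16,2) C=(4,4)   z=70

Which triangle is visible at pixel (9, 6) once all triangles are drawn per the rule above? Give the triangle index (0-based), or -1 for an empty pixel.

T0:
  2·area = 40  (B↔C swapped to make it positive)
  edge (16, 18)→(20, 2): d=(4,-16) top-left  bias=+0
  edge (20, 2)→(17, 24): d=(-3,22) right/bottom  bias=-1
  edge (17, 24)→(16, 18): d=(-1,-6) top-left  bias=+0
    (9,3)@(19, 7): e=[4,7,29] → █
    (10,3)@(21, 7): e=[36,-37,41] → ·
    (9,4)@(19, 9): e=[12,1,27] → █
    (10,4)@(21, 9): e=[44,-43,39] → ·
    (9,5)@(19, 11): e=[20,-5,25] → ·
    (8,7)@(17, 15): e=[4,27,9] → █
    (9,7)@(19, 15): e=[36,-17,21] → ·
    (8,8)@(17, 17): e=[12,21,7] → █
    (9,8)@(19, 17): e=[44,-23,19] → ·
    (8,9)@(17, 19): e=[20,15,5] → █
    (9,9)@(19, 19): e=[52,-29,17] → ·
    (8,10)@(17, 21): e=[28,9,3] → █
  covered (7 px):
    · · · · · · · · · · ·
    · · · · · · · · · · ·
    · · · · · · · · · · ·
    · · · · · · · · · █ ·
    · · · · · · · · · █ ·
    · · · · · · · · · · ·
    · · · · · · · · · · ·
    · · · · · · · · █ · ·
    · · · · · · · · █ · ·
    · · · · · · · · █ · ·
    · · · · · · · · █ · ·
    · · · · · · · · █ · ·
T1:
  2·area = 40  (B↔C swapped to make it positive)
  edge (17, 24)→(20, 2): d=(3,-22) top-left  bias=+0
  edge (20, 2)→(21, 8): d=(1,6) right/bottom  bias=-1
  edge (21, 8)→(17, 24): d=(-4,16) right/bottom  bias=-1
    (9,5)@(19, 11): e=[5,15,20] → █
    (10,5)@(21, 11): e=[49,3,-12] → ·
    (9,6)@(19, 13): e=[11,17,12] → █
    (10,6)@(21, 13): e=[55,5,-20] → ·
    (9,7)@(19, 15): e=[17,19,4] → █
    (10,7)@(21, 15): e=[61,7,-28] → ·
    (9,8)@(19, 17): e=[23,21,-4] → ·
  covered (3 px):
    · · · · · · · · · · ·
    · · · · · · · · · · ·
    · · · · · · · · · · ·
    · · · · · · · · · · ·
    · · · · · · · · · · ·
    · · · · · · · · · █ ·
    · · · · · · · · · █ ·
    · · · · · · · · · █ ·
    · · · · · · · · · · ·
    · · · · · · · · · · ·
    · · · · · · · · · · ·
    · · · · · · · · · · ·
T2:
  2·area = 210  (B↔C swapped to make it positive)
  edge (19, 19)→(4, 4): d=(-15,-15) top-left  bias=+0
  edge (4, 4)→(16, 2): d=(12,-2) top-left  bias=+0
  edge (16, 2)→(19, 19): d=(3,17) right/bottom  bias=-1
    (0,0)@(1, 1): e=[0,-42,252] → ·  [on edge]
    (1,1)@(3, 3): e=[0,-14,224] → ·  [on edge]
    (5,1)@(11, 3): e=[120,2,88] → █
    (6,1)@(13, 3): e=[150,6,54] → █
    (7,1)@(15, 3): e=[180,10,20] → █
    (8,1)@(17, 3): e=[210,14,-14] → ·
    (2,2)@(5, 5): e=[0,14,196] → █  [on edge]
    (3,2)@(7, 5): e=[30,18,162] → █
    (4,2)@(9, 5): e=[60,22,128] → █
    (8,2)@(17, 5): e=[180,38,-8] → ·
    (2,3)@(5, 7): e=[-30,38,202] → ·
    (3,3)@(7, 7): e=[0,42,168] → █  [on edge]
    (4,4)@(9, 9): e=[0,70,140] → █  [on edge]
    (5,5)@(11, 11): e=[0,98,112] → █  [on edge]
    (6,6)@(13, 13): e=[0,126,84] → █  [on edge]
    (7,7)@(15, 15): e=[0,154,56] → █  [on edge]
    (8,8)@(17, 17): e=[0,182,28] → █  [on edge]
    (9,9)@(19, 19): e=[0,210,0] → ·  [on edge]
    (10,10)@(21, 21): e=[0,238,-28] → ·  [on edge]
  covered (29 px):
    · · · · · · · · · · ·
    · · · · · █ █ █ · · ·
    · · █ █ █ █ █ █ · · ·
    · · · █ █ █ █ █ · · ·
    · · · · █ █ █ █ █ · ·
    · · · · · █ █ █ █ · ·
    · · · · · · █ █ █ · ·
    · · · · · · · █ █ · ·
    · · · · · · · · █ · ·
    · · · · · · · · · · ·
    · · · · · · · · · · ·
    · · · · · · · · · · ·

Z-buffer (winner per pixel, '.' = empty):
  . . . . . . . . . . .
  . . . . . 2 2 2 . . .
  . . 2 2 2 2 2 2 . . .
  . . . 2 2 2 2 2 . 0 .
  . . . . 2 2 2 2 2 0 .
  . . . . . 2 2 2 2 1 .
  . . . . . . 2 2 2 1 .
  . . . . . . . 2 2 1 .
  . . . . . . . . 2 . .
  . . . . . . . . 0 . .
  . . . . . . . . 0 . .
  . . . . . . . . 0 . .

Result: 1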